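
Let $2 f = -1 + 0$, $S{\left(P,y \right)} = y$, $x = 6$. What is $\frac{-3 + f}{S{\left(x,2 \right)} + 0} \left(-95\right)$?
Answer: $\frac{665}{4} \approx 166.25$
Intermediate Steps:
$f = - \frac{1}{2}$ ($f = \frac{-1 + 0}{2} = \frac{1}{2} \left(-1\right) = - \frac{1}{2} \approx -0.5$)
$\frac{-3 + f}{S{\left(x,2 \right)} + 0} \left(-95\right) = \frac{-3 - \frac{1}{2}}{2 + 0} \left(-95\right) = - \frac{7}{2 \cdot 2} \left(-95\right) = \left(- \frac{7}{2}\right) \frac{1}{2} \left(-95\right) = \left(- \frac{7}{4}\right) \left(-95\right) = \frac{665}{4}$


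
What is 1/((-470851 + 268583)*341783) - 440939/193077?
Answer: -30482890817802593/13347753567707988 ≈ -2.2837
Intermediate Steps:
1/((-470851 + 268583)*341783) - 440939/193077 = (1/341783)/(-202268) - 440939*1/193077 = -1/202268*1/341783 - 440939/193077 = -1/69131763844 - 440939/193077 = -30482890817802593/13347753567707988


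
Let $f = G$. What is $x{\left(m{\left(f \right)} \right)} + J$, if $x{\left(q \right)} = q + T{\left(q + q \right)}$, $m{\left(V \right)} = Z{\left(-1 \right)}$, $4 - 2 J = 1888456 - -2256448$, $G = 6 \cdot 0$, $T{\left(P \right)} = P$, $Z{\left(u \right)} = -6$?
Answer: $-2072468$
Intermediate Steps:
$G = 0$
$J = -2072450$ ($J = 2 - \frac{1888456 - -2256448}{2} = 2 - \frac{1888456 + 2256448}{2} = 2 - 2072452 = -2072450$)
$f = 0$
$m{\left(V \right)} = -6$
$x{\left(q \right)} = 3 q$ ($x{\left(q \right)} = q + \left(q + q\right) = q + 2 q = 3 q$)
$x{\left(m{\left(f \right)} \right)} + J = 3 \left(-6\right) - 2072450 = -18 - 2072450 = -2072468$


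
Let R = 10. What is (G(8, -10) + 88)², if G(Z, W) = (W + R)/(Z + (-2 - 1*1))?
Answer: 7744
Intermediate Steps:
G(Z, W) = (10 + W)/(-3 + Z) (G(Z, W) = (W + 10)/(Z + (-2 - 1*1)) = (10 + W)/(Z + (-2 - 1)) = (10 + W)/(Z - 3) = (10 + W)/(-3 + Z))
(G(8, -10) + 88)² = ((10 - 10)/(-3 + 8) + 88)² = (0/5 + 88)² = ((⅕)*0 + 88)² = (0 + 88)² = 88² = 7744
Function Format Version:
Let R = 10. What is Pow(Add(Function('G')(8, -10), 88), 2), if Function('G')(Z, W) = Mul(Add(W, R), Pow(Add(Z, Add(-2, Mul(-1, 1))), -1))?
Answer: 7744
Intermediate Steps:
Function('G')(Z, W) = Mul(Pow(Add(-3, Z), -1), Add(10, W)) (Function('G')(Z, W) = Mul(Add(W, 10), Pow(Add(Z, Add(-2, Mul(-1, 1))), -1)) = Mul(Add(10, W), Pow(Add(Z, Add(-2, -1)), -1)) = Mul(Add(10, W), Pow(Add(Z, -3), -1)) = Mul(Add(10, W), Pow(Add(-3, Z), -1)) = Mul(Pow(Add(-3, Z), -1), Add(10, W)))
Pow(Add(Function('G')(8, -10), 88), 2) = Pow(Add(Mul(Pow(Add(-3, 8), -1), Add(10, -10)), 88), 2) = Pow(Add(Mul(Pow(5, -1), 0), 88), 2) = Pow(Add(Mul(Rational(1, 5), 0), 88), 2) = Pow(Add(0, 88), 2) = Pow(88, 2) = 7744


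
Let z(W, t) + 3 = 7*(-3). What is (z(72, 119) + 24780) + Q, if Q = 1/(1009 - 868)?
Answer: 3490597/141 ≈ 24756.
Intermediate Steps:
z(W, t) = -24 (z(W, t) = -3 + 7*(-3) = -3 - 21 = -24)
Q = 1/141 ≈ 0.0070922
(z(72, 119) + 24780) + Q = (-24 + 24780) + 1/141 = 24756 + 1/141 = 3490597/141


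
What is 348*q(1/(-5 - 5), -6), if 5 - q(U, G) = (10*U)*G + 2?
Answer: -1044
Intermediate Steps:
q(U, G) = 3 - 10*G*U (q(U, G) = 5 - ((10*U)*G + 2) = 5 - (10*G*U + 2) = 5 - (2 + 10*G*U) = 5 + (-2 - 10*G*U) = 3 - 10*G*U)
348*q(1/(-5 - 5), -6) = 348*(3 - 10*(-6)/(-5 - 5)) = 348*(3 - 10*(-6)/(-10)) = 348*(3 - 10*(-6)*(-1/10)) = 348*(3 - 6) = 348*(-3) = -1044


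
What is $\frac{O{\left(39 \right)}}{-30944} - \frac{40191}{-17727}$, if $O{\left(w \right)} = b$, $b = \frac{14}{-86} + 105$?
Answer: $\frac{4449825813}{1965617032} \approx 2.2638$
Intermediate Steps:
$b = \frac{4508}{43}$ ($b = 14 \left(- \frac{1}{86}\right) + 105 = - \frac{7}{43} + 105 = \frac{4508}{43} \approx 104.84$)
$O{\left(w \right)} = \frac{4508}{43}$
$\frac{O{\left(39 \right)}}{-30944} - \frac{40191}{-17727} = \frac{4508}{43 \left(-30944\right)} - \frac{40191}{-17727} = \frac{4508}{43} \left(- \frac{1}{30944}\right) - - \frac{13397}{5909} = - \frac{1127}{332648} + \frac{13397}{5909} = \frac{4449825813}{1965617032}$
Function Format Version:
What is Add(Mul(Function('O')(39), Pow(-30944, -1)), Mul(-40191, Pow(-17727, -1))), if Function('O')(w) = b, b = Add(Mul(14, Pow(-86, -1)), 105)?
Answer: Rational(4449825813, 1965617032) ≈ 2.2638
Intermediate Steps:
b = Rational(4508, 43) (b = Add(Mul(14, Rational(-1, 86)), 105) = Add(Rational(-7, 43), 105) = Rational(4508, 43) ≈ 104.84)
Function('O')(w) = Rational(4508, 43)
Add(Mul(Function('O')(39), Pow(-30944, -1)), Mul(-40191, Pow(-17727, -1))) = Add(Mul(Rational(4508, 43), Pow(-30944, -1)), Mul(-40191, Pow(-17727, -1))) = Add(Mul(Rational(4508, 43), Rational(-1, 30944)), Mul(-40191, Rational(-1, 17727))) = Add(Rational(-1127, 332648), Rational(13397, 5909)) = Rational(4449825813, 1965617032)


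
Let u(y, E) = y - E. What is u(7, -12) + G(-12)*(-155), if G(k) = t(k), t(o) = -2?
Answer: 329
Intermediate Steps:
G(k) = -2
u(7, -12) + G(-12)*(-155) = (7 - 1*(-12)) - 2*(-155) = (7 + 12) + 310 = 19 + 310 = 329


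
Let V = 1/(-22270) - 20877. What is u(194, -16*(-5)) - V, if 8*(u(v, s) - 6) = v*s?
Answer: 508268211/22270 ≈ 22823.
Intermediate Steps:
u(v, s) = 6 + s*v/8 (u(v, s) = 6 + (v*s)/8 = 6 + (s*v)/8 = 6 + s*v/8)
V = -464930791/22270 (V = -1/22270 - 20877 = -464930791/22270 ≈ -20877.)
u(194, -16*(-5)) - V = (6 + (⅛)*(-16*(-5))*194) - 1*(-464930791/22270) = (6 + (⅛)*80*194) + 464930791/22270 = (6 + 1940) + 464930791/22270 = 1946 + 464930791/22270 = 508268211/22270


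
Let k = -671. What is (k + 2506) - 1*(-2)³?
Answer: 1843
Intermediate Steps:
(k + 2506) - 1*(-2)³ = (-671 + 2506) - 1*(-2)³ = 1835 - 1*(-8) = 1835 + 8 = 1843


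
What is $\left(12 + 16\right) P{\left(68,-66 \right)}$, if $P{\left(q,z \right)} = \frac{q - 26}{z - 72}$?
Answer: $- \frac{196}{23} \approx -8.5217$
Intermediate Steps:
$P{\left(q,z \right)} = \frac{-26 + q}{-72 + z}$
$\left(12 + 16\right) P{\left(68,-66 \right)} = \left(12 + 16\right) \frac{-26 + 68}{-72 - 66} = 28 \frac{1}{-138} \cdot 42 = 28 \left(\left(- \frac{1}{138}\right) 42\right) = 28 \left(- \frac{7}{23}\right) = - \frac{196}{23}$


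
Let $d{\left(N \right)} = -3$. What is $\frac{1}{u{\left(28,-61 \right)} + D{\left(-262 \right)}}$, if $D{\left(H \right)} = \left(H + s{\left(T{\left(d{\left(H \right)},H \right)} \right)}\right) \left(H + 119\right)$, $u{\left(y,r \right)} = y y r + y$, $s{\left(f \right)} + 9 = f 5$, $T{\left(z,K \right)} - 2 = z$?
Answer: $- \frac{1}{8328} \approx -0.00012008$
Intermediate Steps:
$T{\left(z,K \right)} = 2 + z$
$s{\left(f \right)} = -9 + 5 f$ ($s{\left(f \right)} = -9 + f 5 = -9 + 5 f$)
$u{\left(y,r \right)} = y + r y^{2}$ ($u{\left(y,r \right)} = y^{2} r + y = r y^{2} + y = y + r y^{2}$)
$D{\left(H \right)} = \left(-14 + H\right) \left(119 + H\right)$ ($D{\left(H \right)} = \left(H - \left(9 - 5 \left(2 - 3\right)\right)\right) \left(H + 119\right) = \left(H + \left(-9 + 5 \left(-1\right)\right)\right) \left(119 + H\right) = \left(H - 14\right) \left(119 + H\right) = \left(-14 + H\right) \left(119 + H\right)$)
$\frac{1}{u{\left(28,-61 \right)} + D{\left(-262 \right)}} = \frac{1}{28 \left(1 - 1708\right) + \left(-1666 + \left(-262\right)^{2} + 105 \left(-262\right)\right)} = \frac{1}{28 \left(1 - 1708\right) - -39468} = \frac{1}{28 \left(-1707\right) + 39468} = \frac{1}{-47796 + 39468} = \frac{1}{-8328} = - \frac{1}{8328}$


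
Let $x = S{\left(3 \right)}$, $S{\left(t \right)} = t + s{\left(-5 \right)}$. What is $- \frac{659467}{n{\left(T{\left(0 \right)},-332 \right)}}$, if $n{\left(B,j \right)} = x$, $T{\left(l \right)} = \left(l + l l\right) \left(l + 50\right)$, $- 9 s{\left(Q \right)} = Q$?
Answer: $- \frac{5935203}{32} \approx -1.8548 \cdot 10^{5}$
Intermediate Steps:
$s{\left(Q \right)} = - \frac{Q}{9}$
$T{\left(l \right)} = \left(50 + l\right) \left(l + l^{2}\right)$ ($T{\left(l \right)} = \left(l + l^{2}\right) \left(50 + l\right) = \left(50 + l\right) \left(l + l^{2}\right)$)
$S{\left(t \right)} = \frac{5}{9} + t$ ($S{\left(t \right)} = t - - \frac{5}{9} = t + \frac{5}{9} = \frac{5}{9} + t$)
$x = \frac{32}{9}$ ($x = \frac{5}{9} + 3 = \frac{32}{9} \approx 3.5556$)
$n{\left(B,j \right)} = \frac{32}{9}$
$- \frac{659467}{n{\left(T{\left(0 \right)},-332 \right)}} = - \frac{659467}{\frac{32}{9}} = \left(-659467\right) \frac{9}{32} = - \frac{5935203}{32}$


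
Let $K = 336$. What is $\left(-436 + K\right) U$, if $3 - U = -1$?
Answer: $-400$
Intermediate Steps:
$U = 4$ ($U = 3 - -1 = 3 + 1 = 4$)
$\left(-436 + K\right) U = \left(-436 + 336\right) 4 = \left(-100\right) 4 = -400$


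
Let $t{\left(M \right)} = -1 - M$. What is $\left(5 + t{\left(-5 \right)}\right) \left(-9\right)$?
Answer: $-81$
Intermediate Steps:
$\left(5 + t{\left(-5 \right)}\right) \left(-9\right) = \left(5 - -4\right) \left(-9\right) = \left(5 + \left(-1 + 5\right)\right) \left(-9\right) = \left(5 + 4\right) \left(-9\right) = 9 \left(-9\right) = -81$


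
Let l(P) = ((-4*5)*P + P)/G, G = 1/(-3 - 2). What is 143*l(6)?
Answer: 81510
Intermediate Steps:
G = -⅕ (G = 1/(-5) = -⅕ ≈ -0.20000)
l(P) = 95*P (l(P) = ((-4*5)*P + P)/(-⅕) = (-20*P + P)*(-5) = -19*P*(-5) = 95*P)
143*l(6) = 143*(95*6) = 143*570 = 81510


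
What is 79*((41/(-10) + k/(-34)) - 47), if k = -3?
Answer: -342544/85 ≈ -4029.9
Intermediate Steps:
79*((41/(-10) + k/(-34)) - 47) = 79*((41/(-10) - 3/(-34)) - 47) = 79*((41*(-⅒) - 3*(-1/34)) - 47) = 79*((-41/10 + 3/34) - 47) = 79*(-341/85 - 47) = 79*(-4336/85) = -342544/85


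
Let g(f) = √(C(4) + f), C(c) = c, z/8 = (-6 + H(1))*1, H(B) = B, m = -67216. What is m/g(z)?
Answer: 33608*I/3 ≈ 11203.0*I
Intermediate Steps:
z = -40 (z = 8*((-6 + 1)*1) = 8*(-5*1) = 8*(-5) = -40)
g(f) = √(4 + f)
m/g(z) = -67216/√(4 - 40) = -67216*(-I/6) = -(-33608)*I/3 = 33608*I/3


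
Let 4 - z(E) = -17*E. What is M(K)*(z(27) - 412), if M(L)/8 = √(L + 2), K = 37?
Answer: 408*√39 ≈ 2548.0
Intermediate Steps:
z(E) = 4 + 17*E (z(E) = 4 - (-17)*E = 4 + 17*E)
M(L) = 8*√(2 + L) (M(L) = 8*√(L + 2) = 8*√(2 + L))
M(K)*(z(27) - 412) = (8*√(2 + 37))*((4 + 17*27) - 412) = (8*√39)*((4 + 459) - 412) = (8*√39)*(463 - 412) = (8*√39)*51 = 408*√39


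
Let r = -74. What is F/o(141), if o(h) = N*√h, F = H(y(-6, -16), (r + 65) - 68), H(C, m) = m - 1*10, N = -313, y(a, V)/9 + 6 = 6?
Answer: 29*√141/14711 ≈ 0.023408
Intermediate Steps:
y(a, V) = 0 (y(a, V) = -54 + 9*6 = -54 + 54 = 0)
H(C, m) = -10 + m (H(C, m) = m - 10 = -10 + m)
F = -87 (F = -10 + ((-74 + 65) - 68) = -10 + (-9 - 68) = -10 - 77 = -87)
o(h) = -313*√h
F/o(141) = -87*(-√141/44133) = -(-29)*√141/14711 = 29*√141/14711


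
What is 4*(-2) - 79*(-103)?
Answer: 8129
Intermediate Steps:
4*(-2) - 79*(-103) = -8 + 8137 = 8129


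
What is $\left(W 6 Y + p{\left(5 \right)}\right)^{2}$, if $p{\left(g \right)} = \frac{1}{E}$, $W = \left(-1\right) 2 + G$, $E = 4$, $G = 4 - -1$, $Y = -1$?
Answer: $\frac{5041}{16} \approx 315.06$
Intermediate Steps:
$G = 5$ ($G = 4 + 1 = 5$)
$W = 3$ ($W = \left(-1\right) 2 + 5 = -2 + 5 = 3$)
$p{\left(g \right)} = \frac{1}{4}$
$\left(W 6 Y + p{\left(5 \right)}\right)^{2} = \left(3 \cdot 6 \left(-1\right) + \frac{1}{4}\right)^{2} = \left(18 \left(-1\right) + \frac{1}{4}\right)^{2} = \left(-18 + \frac{1}{4}\right)^{2} = \left(- \frac{71}{4}\right)^{2} = \frac{5041}{16}$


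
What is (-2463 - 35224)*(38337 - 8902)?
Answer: -1109316845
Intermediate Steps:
(-2463 - 35224)*(38337 - 8902) = -37687*29435 = -1109316845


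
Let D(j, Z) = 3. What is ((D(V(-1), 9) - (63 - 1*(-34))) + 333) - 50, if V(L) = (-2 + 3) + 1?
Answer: 189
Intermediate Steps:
V(L) = 2 (V(L) = 1 + 1 = 2)
((D(V(-1), 9) - (63 - 1*(-34))) + 333) - 50 = ((3 - (63 - 1*(-34))) + 333) - 50 = ((3 - (63 + 34)) + 333) - 50 = ((3 - 1*97) + 333) - 50 = ((3 - 97) + 333) - 50 = (-94 + 333) - 50 = 239 - 50 = 189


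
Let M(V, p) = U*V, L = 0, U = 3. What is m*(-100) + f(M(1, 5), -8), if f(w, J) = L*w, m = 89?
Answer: -8900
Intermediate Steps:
M(V, p) = 3*V
f(w, J) = 0 (f(w, J) = 0*w = 0)
m*(-100) + f(M(1, 5), -8) = 89*(-100) + 0 = -8900 + 0 = -8900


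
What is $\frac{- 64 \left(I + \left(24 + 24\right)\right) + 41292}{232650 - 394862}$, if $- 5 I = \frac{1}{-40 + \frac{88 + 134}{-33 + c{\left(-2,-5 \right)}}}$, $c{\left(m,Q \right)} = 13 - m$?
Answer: $- \frac{7500627}{31834105} \approx -0.23562$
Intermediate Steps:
$I = \frac{3}{785}$ ($I = - \frac{1}{5 \left(-40 + \frac{88 + 134}{-33 + \left(13 - -2\right)}\right)} = - \frac{1}{5 \left(-40 + \frac{222}{-33 + \left(13 + 2\right)}\right)} = - \frac{1}{5 \left(-40 + \frac{222}{-33 + 15}\right)} = - \frac{1}{5 \left(-40 + \frac{222}{-18}\right)} = - \frac{1}{5 \left(-40 + 222 \left(- \frac{1}{18}\right)\right)} = - \frac{1}{5 \left(-40 - \frac{37}{3}\right)} = - \frac{1}{5 \left(- \frac{157}{3}\right)} = \left(- \frac{1}{5}\right) \left(- \frac{3}{157}\right) = \frac{3}{785} \approx 0.0038217$)
$\frac{- 64 \left(I + \left(24 + 24\right)\right) + 41292}{232650 - 394862} = \frac{- 64 \left(\frac{3}{785} + \left(24 + 24\right)\right) + 41292}{232650 - 394862} = \frac{- 64 \left(\frac{3}{785} + 48\right) + 41292}{-162212} = \left(\left(-64\right) \frac{37683}{785} + 41292\right) \left(- \frac{1}{162212}\right) = \left(- \frac{2411712}{785} + 41292\right) \left(- \frac{1}{162212}\right) = \frac{30002508}{785} \left(- \frac{1}{162212}\right) = - \frac{7500627}{31834105}$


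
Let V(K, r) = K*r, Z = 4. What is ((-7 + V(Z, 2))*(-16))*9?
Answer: -144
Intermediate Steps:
((-7 + V(Z, 2))*(-16))*9 = ((-7 + 4*2)*(-16))*9 = ((-7 + 8)*(-16))*9 = (1*(-16))*9 = -16*9 = -144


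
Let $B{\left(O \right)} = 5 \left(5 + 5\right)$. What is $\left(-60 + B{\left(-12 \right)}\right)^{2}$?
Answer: $100$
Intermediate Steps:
$B{\left(O \right)} = 50$ ($B{\left(O \right)} = 5 \cdot 10 = 50$)
$\left(-60 + B{\left(-12 \right)}\right)^{2} = \left(-60 + 50\right)^{2} = \left(-10\right)^{2} = 100$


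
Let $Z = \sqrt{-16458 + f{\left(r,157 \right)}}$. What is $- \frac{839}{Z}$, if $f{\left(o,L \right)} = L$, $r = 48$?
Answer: $\frac{839 i \sqrt{16301}}{16301} \approx 6.5714 i$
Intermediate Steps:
$Z = i \sqrt{16301}$ ($Z = \sqrt{-16458 + 157} = \sqrt{-16301} = i \sqrt{16301} \approx 127.68 i$)
$- \frac{839}{Z} = - \frac{839}{i \sqrt{16301}} = - 839 \left(- \frac{i \sqrt{16301}}{16301}\right) = \frac{839 i \sqrt{16301}}{16301}$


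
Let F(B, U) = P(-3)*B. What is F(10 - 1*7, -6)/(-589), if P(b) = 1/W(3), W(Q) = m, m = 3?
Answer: -1/589 ≈ -0.0016978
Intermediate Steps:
W(Q) = 3
P(b) = ⅓ (P(b) = 1/3 = ⅓)
F(B, U) = B/3
F(10 - 1*7, -6)/(-589) = ((10 - 1*7)/3)/(-589) = ((10 - 7)/3)*(-1/589) = ((⅓)*3)*(-1/589) = 1*(-1/589) = -1/589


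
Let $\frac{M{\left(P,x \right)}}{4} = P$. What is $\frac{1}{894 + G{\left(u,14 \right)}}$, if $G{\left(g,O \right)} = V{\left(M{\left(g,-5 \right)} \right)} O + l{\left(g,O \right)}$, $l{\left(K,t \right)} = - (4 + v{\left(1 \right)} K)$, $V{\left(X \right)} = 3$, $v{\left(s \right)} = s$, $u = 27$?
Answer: $\frac{1}{905} \approx 0.001105$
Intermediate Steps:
$M{\left(P,x \right)} = 4 P$
$l{\left(K,t \right)} = -4 - K$ ($l{\left(K,t \right)} = - (4 + 1 K) = - (4 + K) = -4 - K$)
$G{\left(g,O \right)} = -4 - g + 3 O$ ($G{\left(g,O \right)} = 3 O - \left(4 + g\right) = -4 - g + 3 O$)
$\frac{1}{894 + G{\left(u,14 \right)}} = \frac{1}{894 - -11} = \frac{1}{894 + 11} = \frac{1}{905}$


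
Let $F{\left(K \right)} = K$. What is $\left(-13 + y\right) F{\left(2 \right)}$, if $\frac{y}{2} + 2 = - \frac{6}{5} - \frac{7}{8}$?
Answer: $- \frac{423}{10} \approx -42.3$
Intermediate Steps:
$y = - \frac{163}{20}$ ($y = -4 + 2 \left(- \frac{6}{5} - \frac{7}{8}\right) = -4 + 2 \left(- \frac{83}{40}\right) = -4 - \frac{83}{20} = - \frac{163}{20} \approx -8.15$)
$\left(-13 + y\right) F{\left(2 \right)} = \left(-13 - \frac{163}{20}\right) 2 = \left(- \frac{423}{20}\right) 2 = - \frac{423}{10}$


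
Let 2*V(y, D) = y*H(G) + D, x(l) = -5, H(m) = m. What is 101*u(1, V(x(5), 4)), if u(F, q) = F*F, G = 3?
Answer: 101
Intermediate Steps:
V(y, D) = D/2 + 3*y/2 (V(y, D) = (y*3 + D)/2 = (3*y + D)/2 = (D + 3*y)/2 = D/2 + 3*y/2)
u(F, q) = F²
101*u(1, V(x(5), 4)) = 101*1² = 101*1 = 101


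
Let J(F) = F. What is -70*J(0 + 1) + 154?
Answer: 84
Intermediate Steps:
-70*J(0 + 1) + 154 = -70*(0 + 1) + 154 = -70*1 + 154 = -70 + 154 = 84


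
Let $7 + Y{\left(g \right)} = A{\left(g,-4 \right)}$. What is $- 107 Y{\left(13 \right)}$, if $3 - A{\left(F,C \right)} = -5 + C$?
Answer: $-535$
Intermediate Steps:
$A{\left(F,C \right)} = 8 - C$ ($A{\left(F,C \right)} = 3 - \left(-5 + C\right) = 8 - C$)
$Y{\left(g \right)} = 5$ ($Y{\left(g \right)} = -7 + \left(8 - -4\right) = -7 + \left(8 + 4\right) = -7 + 12 = 5$)
$- 107 Y{\left(13 \right)} = \left(-107\right) 5 = -535$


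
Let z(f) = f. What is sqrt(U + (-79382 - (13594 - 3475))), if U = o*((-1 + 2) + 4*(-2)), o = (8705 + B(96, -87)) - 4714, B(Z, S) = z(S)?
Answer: 3*I*sqrt(12981) ≈ 341.8*I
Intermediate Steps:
B(Z, S) = S
o = 3904 (o = (8705 - 87) - 4714 = 8618 - 4714 = 3904)
U = -27328 (U = 3904*((-1 + 2) + 4*(-2)) = 3904*(1 - 8) = 3904*(-7) = -27328)
sqrt(U + (-79382 - (13594 - 3475))) = sqrt(-27328 + (-79382 - (13594 - 3475))) = sqrt(-27328 + (-79382 - 1*10119)) = sqrt(-27328 + (-79382 - 10119)) = sqrt(-27328 - 89501) = sqrt(-116829) = 3*I*sqrt(12981)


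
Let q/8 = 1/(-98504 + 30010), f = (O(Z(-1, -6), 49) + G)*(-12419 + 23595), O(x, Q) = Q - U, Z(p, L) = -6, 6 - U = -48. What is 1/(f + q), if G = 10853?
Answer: 34247/4152012032252 ≈ 8.2483e-9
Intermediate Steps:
U = 54 (U = 6 - 1*(-48) = 6 + 48 = 54)
O(x, Q) = -54 + Q (O(x, Q) = Q - 1*54 = Q - 54 = -54 + Q)
f = 121237248 (f = ((-54 + 49) + 10853)*(-12419 + 23595) = (-5 + 10853)*11176 = 10848*11176 = 121237248)
q = -4/34247 (q = 8/(-98504 + 30010) = 8/(-68494) = 8*(-1/68494) = -4/34247 ≈ -0.00011680)
1/(f + q) = 1/(121237248 - 4/34247) = 1/(4152012032252/34247) = 34247/4152012032252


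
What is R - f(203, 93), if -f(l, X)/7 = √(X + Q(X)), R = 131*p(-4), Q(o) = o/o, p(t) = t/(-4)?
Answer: 131 + 7*√94 ≈ 198.87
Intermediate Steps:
p(t) = -t/4 (p(t) = t*(-¼) = -t/4)
Q(o) = 1
R = 131 (R = 131*(-¼*(-4)) = 131*1 = 131)
f(l, X) = -7*√(1 + X) (f(l, X) = -7*√(X + 1) = -7*√(1 + X))
R - f(203, 93) = 131 - (-7)*√(1 + 93) = 131 - (-7)*√94 = 131 + 7*√94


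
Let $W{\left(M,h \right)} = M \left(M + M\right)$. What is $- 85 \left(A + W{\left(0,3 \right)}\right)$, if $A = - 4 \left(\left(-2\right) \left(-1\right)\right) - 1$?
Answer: $765$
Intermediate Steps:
$W{\left(M,h \right)} = 2 M^{2}$ ($W{\left(M,h \right)} = M 2 M = 2 M^{2}$)
$A = -9$ ($A = \left(-4\right) 2 - 1 = -8 - 1 = -9$)
$- 85 \left(A + W{\left(0,3 \right)}\right) = - 85 \left(-9 + 2 \cdot 0^{2}\right) = - 85 \left(-9 + 2 \cdot 0\right) = - 85 \left(-9 + 0\right) = \left(-85\right) \left(-9\right) = 765$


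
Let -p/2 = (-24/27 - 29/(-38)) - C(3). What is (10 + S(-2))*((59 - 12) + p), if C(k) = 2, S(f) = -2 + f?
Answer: 17528/57 ≈ 307.51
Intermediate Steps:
p = 727/171 (p = -2*((-24/27 - 29/(-38)) - 1*2) = -2*((-24*1/27 - 29*(-1/38)) - 2) = -2*((-8/9 + 29/38) - 2) = -2*(-43/342 - 2) = -2*(-727/342) = 727/171 ≈ 4.2515)
(10 + S(-2))*((59 - 12) + p) = (10 + (-2 - 2))*((59 - 12) + 727/171) = (10 - 4)*(47 + 727/171) = 6*(8764/171) = 17528/57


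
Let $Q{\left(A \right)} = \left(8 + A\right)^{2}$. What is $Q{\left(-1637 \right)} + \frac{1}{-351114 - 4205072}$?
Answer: $\frac{12090481973225}{4556186} \approx 2.6536 \cdot 10^{6}$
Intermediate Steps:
$Q{\left(-1637 \right)} + \frac{1}{-351114 - 4205072} = \left(8 - 1637\right)^{2} + \frac{1}{-351114 - 4205072} = \left(-1629\right)^{2} + \frac{1}{-4556186} = 2653641 - \frac{1}{4556186} = \frac{12090481973225}{4556186}$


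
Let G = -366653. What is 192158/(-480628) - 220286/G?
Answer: 17710156217/88111849042 ≈ 0.20100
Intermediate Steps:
192158/(-480628) - 220286/G = 192158/(-480628) - 220286/(-366653) = 192158*(-1/480628) - 220286*(-1/366653) = -96079/240314 + 220286/366653 = 17710156217/88111849042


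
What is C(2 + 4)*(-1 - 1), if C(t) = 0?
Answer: 0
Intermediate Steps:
C(2 + 4)*(-1 - 1) = 0*(-1 - 1) = 0*(-2) = 0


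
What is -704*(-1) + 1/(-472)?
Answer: 332287/472 ≈ 704.00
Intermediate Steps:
-704*(-1) + 1/(-472) = -44*(-16) - 1/472 = 704 - 1/472 = 332287/472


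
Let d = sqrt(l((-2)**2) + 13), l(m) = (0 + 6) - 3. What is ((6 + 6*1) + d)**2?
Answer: 256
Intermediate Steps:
l(m) = 3 (l(m) = 6 - 3 = 3)
d = 4 (d = sqrt(3 + 13) = sqrt(16) = 4)
((6 + 6*1) + d)**2 = ((6 + 6*1) + 4)**2 = ((6 + 6) + 4)**2 = (12 + 4)**2 = 16**2 = 256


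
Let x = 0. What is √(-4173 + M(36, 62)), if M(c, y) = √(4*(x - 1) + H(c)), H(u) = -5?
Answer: √(-4173 + 3*I) ≈ 0.0232 + 64.599*I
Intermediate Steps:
M(c, y) = 3*I (M(c, y) = √(4*(0 - 1) - 5) = √(4*(-1) - 5) = √(-4 - 5) = √(-9) = 3*I)
√(-4173 + M(36, 62)) = √(-4173 + 3*I)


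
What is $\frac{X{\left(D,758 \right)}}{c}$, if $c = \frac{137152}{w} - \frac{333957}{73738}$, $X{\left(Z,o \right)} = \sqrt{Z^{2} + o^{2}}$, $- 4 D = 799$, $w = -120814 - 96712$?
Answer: $- \frac{20049915235 \sqrt{393257}}{82757644558} \approx -151.93$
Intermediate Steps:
$w = -217526$ ($w = -120814 - 96712 = -217526$)
$D = - \frac{799}{4}$ ($D = \left(- \frac{1}{4}\right) 799 = - \frac{799}{4} \approx -199.75$)
$c = - \frac{41378822279}{8019966094}$ ($c = \frac{137152}{-217526} - \frac{333957}{73738} = 137152 \left(- \frac{1}{217526}\right) - \frac{333957}{73738} = - \frac{68576}{108763} - \frac{333957}{73738} = - \frac{41378822279}{8019966094} \approx -5.1595$)
$\frac{X{\left(D,758 \right)}}{c} = \frac{\sqrt{\left(- \frac{799}{4}\right)^{2} + 758^{2}}}{- \frac{41378822279}{8019966094}} = \sqrt{\frac{638401}{16} + 574564} \left(- \frac{8019966094}{41378822279}\right) = \sqrt{\frac{9831425}{16}} \left(- \frac{8019966094}{41378822279}\right) = \frac{5 \sqrt{393257}}{4} \left(- \frac{8019966094}{41378822279}\right) = - \frac{20049915235 \sqrt{393257}}{82757644558}$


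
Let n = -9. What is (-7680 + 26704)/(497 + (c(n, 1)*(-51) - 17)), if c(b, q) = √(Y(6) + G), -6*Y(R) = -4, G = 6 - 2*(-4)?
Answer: 760960/16021 + 161704*√33/48063 ≈ 66.825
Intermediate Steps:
G = 14 (G = 6 + 8 = 14)
Y(R) = ⅔ (Y(R) = -⅙*(-4) = ⅔)
c(b, q) = 2*√33/3 (c(b, q) = √(⅔ + 14) = √(44/3) = 2*√33/3)
(-7680 + 26704)/(497 + (c(n, 1)*(-51) - 17)) = (-7680 + 26704)/(497 + ((2*√33/3)*(-51) - 17)) = 19024/(497 + (-34*√33 - 17)) = 19024/(497 + (-17 - 34*√33)) = 19024/(480 - 34*√33)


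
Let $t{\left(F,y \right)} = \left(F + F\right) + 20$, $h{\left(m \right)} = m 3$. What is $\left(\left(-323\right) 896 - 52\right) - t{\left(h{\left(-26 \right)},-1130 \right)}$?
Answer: $-289324$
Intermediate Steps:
$h{\left(m \right)} = 3 m$
$t{\left(F,y \right)} = 20 + 2 F$ ($t{\left(F,y \right)} = 2 F + 20 = 20 + 2 F$)
$\left(\left(-323\right) 896 - 52\right) - t{\left(h{\left(-26 \right)},-1130 \right)} = \left(\left(-323\right) 896 - 52\right) - \left(20 + 2 \cdot 3 \left(-26\right)\right) = \left(-289408 - 52\right) - \left(20 + 2 \left(-78\right)\right) = -289460 - \left(20 - 156\right) = -289460 - -136 = -289460 + 136 = -289324$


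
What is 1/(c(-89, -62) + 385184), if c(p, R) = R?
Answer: 1/385122 ≈ 2.5966e-6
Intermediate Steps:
1/(c(-89, -62) + 385184) = 1/(-62 + 385184) = 1/385122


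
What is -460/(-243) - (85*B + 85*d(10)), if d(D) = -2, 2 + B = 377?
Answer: -7703855/243 ≈ -31703.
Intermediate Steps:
B = 375 (B = -2 + 377 = 375)
-460/(-243) - (85*B + 85*d(10)) = -460/(-243) - 85/(1/(375 - 2)) = -460*(-1/243) - 85/(1/373) = 460/243 - 85/1/373 = 460/243 - 85*373 = 460/243 - 31705 = -7703855/243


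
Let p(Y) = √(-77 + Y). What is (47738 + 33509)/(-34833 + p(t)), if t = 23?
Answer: -943358917/404445981 - 81247*I*√6/404445981 ≈ -2.3325 - 0.00049207*I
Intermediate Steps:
(47738 + 33509)/(-34833 + p(t)) = (47738 + 33509)/(-34833 + √(-77 + 23)) = 81247/(-34833 + √(-54)) = 81247/(-34833 + 3*I*√6)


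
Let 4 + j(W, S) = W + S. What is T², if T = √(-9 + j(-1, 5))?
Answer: -9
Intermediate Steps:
j(W, S) = -4 + S + W (j(W, S) = -4 + (W + S) = -4 + (S + W) = -4 + S + W)
T = 3*I (T = √(-9 + (-4 + 5 - 1)) = √(-9 + 0) = √(-9) = 3*I ≈ 3.0*I)
T² = (3*I)² = -9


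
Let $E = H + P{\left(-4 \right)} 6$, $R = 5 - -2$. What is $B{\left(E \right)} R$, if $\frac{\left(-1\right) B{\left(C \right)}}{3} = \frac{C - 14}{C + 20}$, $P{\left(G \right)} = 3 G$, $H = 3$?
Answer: $- \frac{249}{7} \approx -35.571$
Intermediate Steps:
$R = 7$ ($R = 5 + \left(-3 + 5\right) = 5 + 2 = 7$)
$E = -69$ ($E = 3 + 3 \left(-4\right) 6 = 3 - 72 = -69$)
$B{\left(C \right)} = - \frac{3 \left(-14 + C\right)}{20 + C}$ ($B{\left(C \right)} = - 3 \frac{C - 14}{C + 20} = - 3 \frac{-14 + C}{20 + C} = - \frac{3 \left(-14 + C\right)}{20 + C}$)
$B{\left(E \right)} R = \frac{3 \left(14 - -69\right)}{20 - 69} \cdot 7 = \frac{3 \left(14 + 69\right)}{-49} \cdot 7 = 3 \left(- \frac{1}{49}\right) 83 \cdot 7 = \left(- \frac{249}{49}\right) 7 = - \frac{249}{7}$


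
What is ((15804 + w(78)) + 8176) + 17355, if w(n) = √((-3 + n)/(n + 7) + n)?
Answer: 41335 + 3*√2533/17 ≈ 41344.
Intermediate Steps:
w(n) = √(n + (-3 + n)/(7 + n)) (w(n) = √((-3 + n)/(7 + n) + n) = √(n + (-3 + n)/(7 + n)))
((15804 + w(78)) + 8176) + 17355 = ((15804 + √((-3 + 78 + 78*(7 + 78))/(7 + 78))) + 8176) + 17355 = ((15804 + √((-3 + 78 + 78*85)/85)) + 8176) + 17355 = ((15804 + √((-3 + 78 + 6630)/85)) + 8176) + 17355 = ((15804 + √((1/85)*6705)) + 8176) + 17355 = ((15804 + √(1341/17)) + 8176) + 17355 = ((15804 + 3*√2533/17) + 8176) + 17355 = (23980 + 3*√2533/17) + 17355 = 41335 + 3*√2533/17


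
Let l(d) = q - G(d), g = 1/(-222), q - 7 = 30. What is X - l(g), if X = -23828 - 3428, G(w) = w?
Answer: -6059047/222 ≈ -27293.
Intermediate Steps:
q = 37 (q = 7 + 30 = 37)
g = -1/222 ≈ -0.0045045
l(d) = 37 - d
X = -27256
X - l(g) = -27256 - (37 - 1*(-1/222)) = -27256 - (37 + 1/222) = -27256 - 1*8215/222 = -27256 - 8215/222 = -6059047/222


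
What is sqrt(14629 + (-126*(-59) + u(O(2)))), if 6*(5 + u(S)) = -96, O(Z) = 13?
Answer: sqrt(22042) ≈ 148.47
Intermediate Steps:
u(S) = -21 (u(S) = -5 + (1/6)*(-96) = -5 - 16 = -21)
sqrt(14629 + (-126*(-59) + u(O(2)))) = sqrt(14629 + (-126*(-59) - 21)) = sqrt(14629 + (7434 - 21)) = sqrt(14629 + 7413) = sqrt(22042)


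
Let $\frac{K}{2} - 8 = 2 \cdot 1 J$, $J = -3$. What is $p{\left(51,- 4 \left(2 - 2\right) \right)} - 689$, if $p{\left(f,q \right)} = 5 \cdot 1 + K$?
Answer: $-680$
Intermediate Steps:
$K = 4$ ($K = 16 + 2 \cdot 2 \cdot 1 \left(-3\right) = 16 + 2 \cdot 2 \left(-3\right) = 16 + 2 \left(-6\right) = 16 - 12 = 4$)
$p{\left(f,q \right)} = 9$ ($p{\left(f,q \right)} = 5 \cdot 1 + 4 = 5 + 4 = 9$)
$p{\left(51,- 4 \left(2 - 2\right) \right)} - 689 = 9 - 689 = -680$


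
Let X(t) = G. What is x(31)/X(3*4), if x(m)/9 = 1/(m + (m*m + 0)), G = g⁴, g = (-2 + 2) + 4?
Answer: 9/253952 ≈ 3.5440e-5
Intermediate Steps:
g = 4 (g = 0 + 4 = 4)
G = 256 (G = 4⁴ = 256)
X(t) = 256
x(m) = 9/(m + m²) (x(m) = 9/(m + (m*m + 0)) = 9/(m + (m² + 0)) = 9/(m + m²))
x(31)/X(3*4) = (9/(31*(1 + 31)))/256 = (9*(1/31)/32)*(1/256) = (9*(1/31)*(1/32))*(1/256) = (9/992)*(1/256) = 9/253952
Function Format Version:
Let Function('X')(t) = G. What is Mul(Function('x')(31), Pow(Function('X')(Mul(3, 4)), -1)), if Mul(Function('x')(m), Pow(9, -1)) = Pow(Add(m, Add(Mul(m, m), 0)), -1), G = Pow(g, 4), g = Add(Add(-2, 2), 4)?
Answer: Rational(9, 253952) ≈ 3.5440e-5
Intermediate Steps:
g = 4 (g = Add(0, 4) = 4)
G = 256 (G = Pow(4, 4) = 256)
Function('X')(t) = 256
Function('x')(m) = Mul(9, Pow(Add(m, Pow(m, 2)), -1)) (Function('x')(m) = Mul(9, Pow(Add(m, Add(Mul(m, m), 0)), -1)) = Mul(9, Pow(Add(m, Add(Pow(m, 2), 0)), -1)) = Mul(9, Pow(Add(m, Pow(m, 2)), -1)))
Mul(Function('x')(31), Pow(Function('X')(Mul(3, 4)), -1)) = Mul(Mul(9, Pow(31, -1), Pow(Add(1, 31), -1)), Pow(256, -1)) = Mul(Mul(9, Rational(1, 31), Pow(32, -1)), Rational(1, 256)) = Mul(Mul(9, Rational(1, 31), Rational(1, 32)), Rational(1, 256)) = Mul(Rational(9, 992), Rational(1, 256)) = Rational(9, 253952)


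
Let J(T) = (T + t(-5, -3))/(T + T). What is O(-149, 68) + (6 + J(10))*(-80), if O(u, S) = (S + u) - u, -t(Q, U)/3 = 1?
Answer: -440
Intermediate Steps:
t(Q, U) = -3 (t(Q, U) = -3*1 = -3)
O(u, S) = S
J(T) = (-3 + T)/(2*T) (J(T) = (T - 3)/(T + T) = (-3 + T)/((2*T)) = (-3 + T)*(1/(2*T)) = (-3 + T)/(2*T))
O(-149, 68) + (6 + J(10))*(-80) = 68 + (6 + (½)*(-3 + 10)/10)*(-80) = 68 + (6 + (½)*(⅒)*7)*(-80) = 68 + (6 + 7/20)*(-80) = 68 + (127/20)*(-80) = 68 - 508 = -440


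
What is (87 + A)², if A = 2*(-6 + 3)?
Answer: 6561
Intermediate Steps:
A = -6 (A = 2*(-3) = -6)
(87 + A)² = (87 - 6)² = 81² = 6561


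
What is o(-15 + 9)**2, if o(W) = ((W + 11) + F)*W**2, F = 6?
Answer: 156816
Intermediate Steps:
o(W) = W**2*(17 + W) (o(W) = ((W + 11) + 6)*W**2 = ((11 + W) + 6)*W**2 = (17 + W)*W**2 = W**2*(17 + W))
o(-15 + 9)**2 = ((-15 + 9)**2*(17 + (-15 + 9)))**2 = ((-6)**2*(17 - 6))**2 = (36*11)**2 = 396**2 = 156816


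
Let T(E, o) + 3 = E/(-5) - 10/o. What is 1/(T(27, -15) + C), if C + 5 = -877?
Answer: -15/13346 ≈ -0.0011239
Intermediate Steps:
C = -882 (C = -5 - 877 = -882)
T(E, o) = -3 - 10/o - E/5 (T(E, o) = -3 + (E/(-5) - 10/o) = -3 + (E*(-1/5) - 10/o) = -3 + (-E/5 - 10/o) = -3 + (-10/o - E/5) = -3 - 10/o - E/5)
1/(T(27, -15) + C) = 1/((-3 - 10/(-15) - 1/5*27) - 882) = 1/((-3 - 10*(-1/15) - 27/5) - 882) = 1/((-3 + 2/3 - 27/5) - 882) = 1/(-116/15 - 882) = 1/(-13346/15) = -15/13346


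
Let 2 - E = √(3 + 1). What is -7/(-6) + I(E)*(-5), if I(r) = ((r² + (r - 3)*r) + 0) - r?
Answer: 7/6 ≈ 1.1667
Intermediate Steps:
E = 0 (E = 2 - √(3 + 1) = 2 - √4 = 2 - 1*2 = 2 - 2 = 0)
I(r) = r² - r + r*(-3 + r) (I(r) = ((r² + (-3 + r)*r) + 0) - r = ((r² + r*(-3 + r)) + 0) - r = (r² + r*(-3 + r)) - r = r² - r + r*(-3 + r))
-7/(-6) + I(E)*(-5) = -7/(-6) + (2*0*(-2 + 0))*(-5) = -7*(-⅙) + (2*0*(-2))*(-5) = 7/6 + 0*(-5) = 7/6 + 0 = 7/6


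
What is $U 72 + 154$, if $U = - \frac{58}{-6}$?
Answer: $850$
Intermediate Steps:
$U = \frac{29}{3}$ ($U = \left(-58\right) \left(- \frac{1}{6}\right) = \frac{29}{3} \approx 9.6667$)
$U 72 + 154 = \frac{29}{3} \cdot 72 + 154 = 696 + 154 = 850$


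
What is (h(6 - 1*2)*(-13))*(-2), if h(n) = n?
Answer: 104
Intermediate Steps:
(h(6 - 1*2)*(-13))*(-2) = ((6 - 1*2)*(-13))*(-2) = ((6 - 2)*(-13))*(-2) = (4*(-13))*(-2) = -52*(-2) = 104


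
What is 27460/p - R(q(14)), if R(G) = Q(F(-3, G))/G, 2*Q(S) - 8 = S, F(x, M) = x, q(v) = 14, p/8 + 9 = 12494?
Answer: 6737/69916 ≈ 0.096359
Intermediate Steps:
p = 99880 (p = -72 + 8*12494 = -72 + 99952 = 99880)
Q(S) = 4 + S/2
R(G) = 5/(2*G) (R(G) = (4 + (½)*(-3))/G = (4 - 3/2)/G = 5/(2*G))
27460/p - R(q(14)) = 27460/99880 - 5/(2*14) = 27460*(1/99880) - 5/(2*14) = 1373/4994 - 1*5/28 = 1373/4994 - 5/28 = 6737/69916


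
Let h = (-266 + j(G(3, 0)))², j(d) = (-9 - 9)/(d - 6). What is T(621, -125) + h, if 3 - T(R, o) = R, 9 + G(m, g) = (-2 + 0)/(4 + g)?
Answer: 66810202/961 ≈ 69522.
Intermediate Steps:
G(m, g) = -9 - 2/(4 + g) (G(m, g) = -9 + (-2 + 0)/(4 + g) = -9 - 2/(4 + g))
T(R, o) = 3 - R
j(d) = -18/(-6 + d)
h = 67404100/961 (h = (-266 - 18/(-6 + (-38 - 9*0)/(4 + 0)))² = (-266 - 18/(-6 + (-38 + 0)/4))² = (-266 - 18/(-6 + (¼)*(-38)))² = (-266 - 18/(-6 - 19/2))² = (-266 - 18/(-31/2))² = (-266 - 18*(-2/31))² = (-266 + 36/31)² = (-8210/31)² = 67404100/961 ≈ 70140.)
T(621, -125) + h = (3 - 1*621) + 67404100/961 = (3 - 621) + 67404100/961 = -618 + 67404100/961 = 66810202/961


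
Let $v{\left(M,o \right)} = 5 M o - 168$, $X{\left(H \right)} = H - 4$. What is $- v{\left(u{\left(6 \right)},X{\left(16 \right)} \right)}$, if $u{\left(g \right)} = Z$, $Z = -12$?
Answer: $888$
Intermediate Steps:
$X{\left(H \right)} = -4 + H$ ($X{\left(H \right)} = H - 4 = -4 + H$)
$u{\left(g \right)} = -12$
$v{\left(M,o \right)} = -168 + 5 M o$ ($v{\left(M,o \right)} = 5 M o - 168 = -168 + 5 M o$)
$- v{\left(u{\left(6 \right)},X{\left(16 \right)} \right)} = - (-168 + 5 \left(-12\right) \left(-4 + 16\right)) = - (-168 + 5 \left(-12\right) 12) = - (-168 - 720) = \left(-1\right) \left(-888\right) = 888$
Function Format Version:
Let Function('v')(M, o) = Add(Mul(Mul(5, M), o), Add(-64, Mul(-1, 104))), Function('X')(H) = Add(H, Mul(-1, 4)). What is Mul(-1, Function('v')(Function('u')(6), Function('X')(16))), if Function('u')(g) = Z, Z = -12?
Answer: 888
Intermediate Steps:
Function('X')(H) = Add(-4, H) (Function('X')(H) = Add(H, -4) = Add(-4, H))
Function('u')(g) = -12
Function('v')(M, o) = Add(-168, Mul(5, M, o)) (Function('v')(M, o) = Add(Mul(5, M, o), Add(-64, -104)) = Add(Mul(5, M, o), -168) = Add(-168, Mul(5, M, o)))
Mul(-1, Function('v')(Function('u')(6), Function('X')(16))) = Mul(-1, Add(-168, Mul(5, -12, Add(-4, 16)))) = Mul(-1, Add(-168, Mul(5, -12, 12))) = Mul(-1, Add(-168, -720)) = Mul(-1, -888) = 888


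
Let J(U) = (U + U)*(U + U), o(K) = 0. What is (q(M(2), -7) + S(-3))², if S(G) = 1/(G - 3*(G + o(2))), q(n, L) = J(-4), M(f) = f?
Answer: 148225/36 ≈ 4117.4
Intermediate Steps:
J(U) = 4*U² (J(U) = (2*U)*(2*U) = 4*U²)
q(n, L) = 64 (q(n, L) = 4*(-4)² = 4*16 = 64)
S(G) = -1/(2*G) (S(G) = 1/(G - 3*(G + 0)) = 1/(G - 3*G) = 1/(-2*G) = -1/(2*G))
(q(M(2), -7) + S(-3))² = (64 - ½/(-3))² = (64 - ½*(-⅓))² = (64 + ⅙)² = (385/6)² = 148225/36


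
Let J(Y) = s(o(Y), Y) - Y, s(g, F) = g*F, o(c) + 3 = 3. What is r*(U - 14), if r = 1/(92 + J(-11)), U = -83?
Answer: -97/103 ≈ -0.94175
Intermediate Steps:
o(c) = 0 (o(c) = -3 + 3 = 0)
s(g, F) = F*g
J(Y) = -Y (J(Y) = Y*0 - Y = 0 - Y = -Y)
r = 1/103 (r = 1/(92 - 1*(-11)) = 1/(92 + 11) = 1/103 ≈ 0.0097087)
r*(U - 14) = (-83 - 14)/103 = (1/103)*(-97) = -97/103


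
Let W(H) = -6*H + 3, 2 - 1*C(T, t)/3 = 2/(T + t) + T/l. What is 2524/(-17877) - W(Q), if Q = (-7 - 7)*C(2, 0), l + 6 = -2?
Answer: -5687410/17877 ≈ -318.14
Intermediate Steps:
l = -8 (l = -6 - 2 = -8)
C(T, t) = 6 - 6/(T + t) + 3*T/8 (C(T, t) = 6 - 3*(2/(T + t) + T/(-8)) = 6 - 3*(2/(T + t) + T*(-1/8)) = 6 - 3*(2/(T + t) - T/8) = 6 + (-6/(T + t) + 3*T/8) = 6 - 6/(T + t) + 3*T/8)
Q = -105/2 (Q = (-7 - 7)*(3*(-16 + 2**2 + 16*2 + 16*0 + 2*0)/(8*(2 + 0))) = -21*(-16 + 4 + 32 + 0 + 0)/(4*2) = -21*20/(4*2) = -14*15/4 = -105/2 ≈ -52.500)
W(H) = 3 - 6*H
2524/(-17877) - W(Q) = 2524/(-17877) - (3 - 6*(-105/2)) = 2524*(-1/17877) - (3 + 315) = -2524/17877 - 1*318 = -2524/17877 - 318 = -5687410/17877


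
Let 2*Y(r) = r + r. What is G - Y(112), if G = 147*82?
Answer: 11942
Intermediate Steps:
Y(r) = r (Y(r) = (r + r)/2 = (2*r)/2 = r)
G = 12054
G - Y(112) = 12054 - 1*112 = 12054 - 112 = 11942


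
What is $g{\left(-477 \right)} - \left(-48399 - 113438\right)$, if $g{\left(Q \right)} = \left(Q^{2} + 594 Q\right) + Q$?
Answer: $105551$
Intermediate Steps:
$g{\left(Q \right)} = Q^{2} + 595 Q$
$g{\left(-477 \right)} - \left(-48399 - 113438\right) = - 477 \left(595 - 477\right) - \left(-48399 - 113438\right) = \left(-477\right) 118 - \left(-48399 - 113438\right) = -56286 - -161837 = -56286 + 161837 = 105551$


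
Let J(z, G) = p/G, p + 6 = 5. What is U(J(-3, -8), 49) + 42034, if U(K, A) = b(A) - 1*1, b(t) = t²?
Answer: 44434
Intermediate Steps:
p = -1 (p = -6 + 5 = -1)
J(z, G) = -1/G
U(K, A) = -1 + A² (U(K, A) = A² - 1*1 = A² - 1 = -1 + A²)
U(J(-3, -8), 49) + 42034 = (-1 + 49²) + 42034 = (-1 + 2401) + 42034 = 2400 + 42034 = 44434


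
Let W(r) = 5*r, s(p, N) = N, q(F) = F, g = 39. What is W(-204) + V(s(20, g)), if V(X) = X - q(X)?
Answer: -1020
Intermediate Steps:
V(X) = 0 (V(X) = X - X = 0)
W(-204) + V(s(20, g)) = 5*(-204) + 0 = -1020 + 0 = -1020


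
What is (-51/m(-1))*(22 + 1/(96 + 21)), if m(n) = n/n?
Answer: -43775/39 ≈ -1122.4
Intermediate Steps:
m(n) = 1
(-51/m(-1))*(22 + 1/(96 + 21)) = (-51/1)*(22 + 1/(96 + 21)) = (-51*1)*(22 + 1/117) = -51*(22 + 1/117) = -51*2575/117 = -43775/39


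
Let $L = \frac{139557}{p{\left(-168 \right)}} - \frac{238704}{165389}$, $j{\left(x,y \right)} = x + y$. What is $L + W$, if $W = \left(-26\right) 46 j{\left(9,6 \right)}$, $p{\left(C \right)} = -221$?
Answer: $- \frac{678858330117}{36550969} \approx -18573.0$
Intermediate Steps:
$W = -17940$ ($W = \left(-26\right) 46 \left(9 + 6\right) = \left(-1196\right) 15 = -17940$)
$L = - \frac{23133946257}{36550969}$ ($L = \frac{139557}{-221} - \frac{238704}{165389} = 139557 \left(- \frac{1}{221}\right) - \frac{238704}{165389} = - \frac{139557}{221} - \frac{238704}{165389} = - \frac{23133946257}{36550969} \approx -632.92$)
$L + W = - \frac{23133946257}{36550969} - 17940 = - \frac{678858330117}{36550969}$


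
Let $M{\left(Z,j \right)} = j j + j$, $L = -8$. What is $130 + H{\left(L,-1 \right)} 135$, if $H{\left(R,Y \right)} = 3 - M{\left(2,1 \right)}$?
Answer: $265$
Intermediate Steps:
$M{\left(Z,j \right)} = j + j^{2}$ ($M{\left(Z,j \right)} = j^{2} + j = j + j^{2}$)
$H{\left(R,Y \right)} = 1$ ($H{\left(R,Y \right)} = 3 - 1 \left(1 + 1\right) = 3 - 1 \cdot 2 = 3 - 2 = 1$)
$130 + H{\left(L,-1 \right)} 135 = 130 + 1 \cdot 135 = 130 + 135 = 265$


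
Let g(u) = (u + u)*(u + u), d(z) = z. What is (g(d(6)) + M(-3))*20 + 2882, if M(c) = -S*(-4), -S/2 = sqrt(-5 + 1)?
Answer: 5762 - 320*I ≈ 5762.0 - 320.0*I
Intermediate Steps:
S = -4*I (S = -2*sqrt(-5 + 1) = -4*I ≈ -4.0*I)
M(c) = -16*I (M(c) = -(-4)*I*(-4) = (4*I)*(-4) = -16*I)
g(u) = 4*u**2 (g(u) = (2*u)*(2*u) = 4*u**2)
(g(d(6)) + M(-3))*20 + 2882 = (4*6**2 - 16*I)*20 + 2882 = (4*36 - 16*I)*20 + 2882 = (144 - 16*I)*20 + 2882 = (2880 - 320*I) + 2882 = 5762 - 320*I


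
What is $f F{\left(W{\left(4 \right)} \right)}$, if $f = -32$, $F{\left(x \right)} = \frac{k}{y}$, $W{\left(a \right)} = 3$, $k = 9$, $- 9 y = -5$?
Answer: $- \frac{2592}{5} \approx -518.4$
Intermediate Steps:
$y = \frac{5}{9}$ ($y = \left(- \frac{1}{9}\right) \left(-5\right) = \frac{5}{9} \approx 0.55556$)
$F{\left(x \right)} = \frac{81}{5}$ ($F{\left(x \right)} = \frac{9}{\frac{5}{9}} = 9 \cdot \frac{9}{5} = \frac{81}{5}$)
$f F{\left(W{\left(4 \right)} \right)} = \left(-32\right) \frac{81}{5} = - \frac{2592}{5}$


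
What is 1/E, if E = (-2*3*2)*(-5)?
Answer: 1/60 ≈ 0.016667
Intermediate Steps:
E = 60 (E = -6*2*(-5) = -12*(-5) = 60)
1/E = 1/60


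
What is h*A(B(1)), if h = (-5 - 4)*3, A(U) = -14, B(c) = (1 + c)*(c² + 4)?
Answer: 378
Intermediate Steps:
B(c) = (1 + c)*(4 + c²)
h = -27 (h = -9*3 = -27)
h*A(B(1)) = -27*(-14) = 378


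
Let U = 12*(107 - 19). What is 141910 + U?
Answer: 142966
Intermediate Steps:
U = 1056 (U = 12*88 = 1056)
141910 + U = 141910 + 1056 = 142966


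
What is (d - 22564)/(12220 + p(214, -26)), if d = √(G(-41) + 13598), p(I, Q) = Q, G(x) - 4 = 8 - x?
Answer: -11282/6097 + √13651/12194 ≈ -1.8408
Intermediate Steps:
G(x) = 12 - x (G(x) = 4 + (8 - x) = 12 - x)
d = √13651 (d = √((12 - 1*(-41)) + 13598) = √((12 + 41) + 13598) = √(53 + 13598) = √13651 ≈ 116.84)
(d - 22564)/(12220 + p(214, -26)) = (√13651 - 22564)/(12220 - 26) = (-22564 + √13651)/12194 = (-22564 + √13651)*(1/12194) = -11282/6097 + √13651/12194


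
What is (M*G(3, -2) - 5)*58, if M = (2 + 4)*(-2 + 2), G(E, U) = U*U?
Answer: -290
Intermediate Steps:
G(E, U) = U²
M = 0 (M = 6*0 = 0)
(M*G(3, -2) - 5)*58 = (0*(-2)² - 5)*58 = (0*4 - 5)*58 = (0 - 5)*58 = -5*58 = -290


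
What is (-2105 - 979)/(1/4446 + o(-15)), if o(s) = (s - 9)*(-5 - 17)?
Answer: -13711464/2347489 ≈ -5.8409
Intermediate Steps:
o(s) = 198 - 22*s (o(s) = (-9 + s)*(-22) = 198 - 22*s)
(-2105 - 979)/(1/4446 + o(-15)) = (-2105 - 979)/(1/4446 + (198 - 22*(-15))) = -3084/(1/4446 + (198 + 330)) = -3084/(1/4446 + 528) = -3084/2347489/4446 = -3084*4446/2347489 = -13711464/2347489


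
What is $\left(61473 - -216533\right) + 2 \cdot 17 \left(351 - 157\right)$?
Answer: $284602$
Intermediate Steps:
$\left(61473 - -216533\right) + 2 \cdot 17 \left(351 - 157\right) = \left(61473 + 216533\right) + 34 \cdot 194 = 278006 + 6596 = 284602$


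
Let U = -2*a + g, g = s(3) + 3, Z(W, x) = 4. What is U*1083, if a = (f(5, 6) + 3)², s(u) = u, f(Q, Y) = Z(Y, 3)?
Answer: -99636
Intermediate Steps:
f(Q, Y) = 4
a = 49 (a = (4 + 3)² = 7² = 49)
g = 6 (g = 3 + 3 = 6)
U = -92 (U = -2*49 + 6 = -98 + 6 = -92)
U*1083 = -92*1083 = -99636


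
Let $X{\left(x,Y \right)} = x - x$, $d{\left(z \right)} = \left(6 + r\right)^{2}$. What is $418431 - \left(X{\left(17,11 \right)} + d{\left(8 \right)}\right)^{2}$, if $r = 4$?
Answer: $408431$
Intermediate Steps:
$d{\left(z \right)} = 100$ ($d{\left(z \right)} = \left(6 + 4\right)^{2} = 10^{2} = 100$)
$X{\left(x,Y \right)} = 0$
$418431 - \left(X{\left(17,11 \right)} + d{\left(8 \right)}\right)^{2} = 418431 - \left(0 + 100\right)^{2} = 418431 - 100^{2} = 418431 - 10000 = 408431$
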